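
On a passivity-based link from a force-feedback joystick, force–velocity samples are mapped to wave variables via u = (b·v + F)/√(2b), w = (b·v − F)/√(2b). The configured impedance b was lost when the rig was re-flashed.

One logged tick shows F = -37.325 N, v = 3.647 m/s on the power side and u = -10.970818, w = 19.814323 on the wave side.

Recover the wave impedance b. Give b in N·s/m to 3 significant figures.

b = 2.94 N·s/m

u + w = 8.843505;  u + w = √(2b)·v, so √(2b) = 8.843505/3.647 = 2.424871.
b = (√(2b))²/2 = 5.880000/2 = 2.940000.
(Check via u − w = 2F/√(2b): u − w = -30.785141, 2F/√(2b) = -30.785141.)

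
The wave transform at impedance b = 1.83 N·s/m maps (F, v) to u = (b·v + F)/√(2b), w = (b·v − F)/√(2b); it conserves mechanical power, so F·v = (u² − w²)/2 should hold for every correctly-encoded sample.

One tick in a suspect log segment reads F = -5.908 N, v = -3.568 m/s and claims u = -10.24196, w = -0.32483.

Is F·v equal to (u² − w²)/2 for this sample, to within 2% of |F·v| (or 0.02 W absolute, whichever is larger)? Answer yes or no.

F·v = (-5.908)×(-3.568) = 21.0797 W.
(u² − w²)/2 = (104.8977 − 0.1055)/2 = 52.3961 W.
|Δ| = 31.3164;  2% of max(1, |F·v|) = 0.4216.

no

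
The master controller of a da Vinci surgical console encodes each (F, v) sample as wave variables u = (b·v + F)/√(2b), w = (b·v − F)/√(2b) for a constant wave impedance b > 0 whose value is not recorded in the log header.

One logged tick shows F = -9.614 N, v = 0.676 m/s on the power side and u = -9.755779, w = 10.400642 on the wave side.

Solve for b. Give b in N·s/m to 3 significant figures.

b = 0.455 N·s/m

u + w = 0.644863;  u + w = √(2b)·v, so √(2b) = 0.644863/0.676 = 0.953939.
b = (√(2b))²/2 = 0.910000/2 = 0.455000.
(Check via u − w = 2F/√(2b): u − w = -20.156421, 2F/√(2b) = -20.156418.)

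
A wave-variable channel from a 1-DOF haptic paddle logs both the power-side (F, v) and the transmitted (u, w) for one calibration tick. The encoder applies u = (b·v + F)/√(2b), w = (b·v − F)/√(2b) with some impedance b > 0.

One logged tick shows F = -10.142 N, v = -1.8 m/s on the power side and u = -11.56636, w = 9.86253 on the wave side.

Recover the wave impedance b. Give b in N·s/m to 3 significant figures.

u + w = -1.70383;  u + w = √(2b)·v, so √(2b) = -1.70383/(-1.8) = 0.94657.
b = (√(2b))²/2 = 0.89600/2 = 0.44800.
(Check via u − w = 2F/√(2b): u − w = -21.42889, 2F/√(2b) = -21.42890.)

b = 0.448 N·s/m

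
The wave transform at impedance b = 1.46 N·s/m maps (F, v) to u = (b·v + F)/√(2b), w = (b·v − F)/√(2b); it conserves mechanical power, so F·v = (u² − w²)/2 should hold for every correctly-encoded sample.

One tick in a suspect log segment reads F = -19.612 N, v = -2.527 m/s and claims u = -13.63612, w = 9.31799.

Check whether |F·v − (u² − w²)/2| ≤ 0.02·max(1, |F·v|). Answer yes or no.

yes

F·v = (-19.612)×(-2.527) = 49.55952 W.
(u² − w²)/2 = (185.94377 − 86.82494)/2 = 49.55942 W.
|Δ| = 0.00011;  2% of max(1, |F·v|) = 0.99119.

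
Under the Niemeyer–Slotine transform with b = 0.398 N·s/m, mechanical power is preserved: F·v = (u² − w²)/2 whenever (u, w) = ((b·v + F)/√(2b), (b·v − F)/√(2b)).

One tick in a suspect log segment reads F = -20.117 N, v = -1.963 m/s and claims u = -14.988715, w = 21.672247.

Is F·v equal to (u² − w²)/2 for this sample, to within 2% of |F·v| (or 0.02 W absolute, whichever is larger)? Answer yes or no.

no

F·v = (-20.117)×(-1.963) = 39.489671 W.
(u² − w²)/2 = (224.661577 − 469.686290)/2 = -122.512356 W.
|Δ| = 162.002027;  2% of max(1, |F·v|) = 0.789793.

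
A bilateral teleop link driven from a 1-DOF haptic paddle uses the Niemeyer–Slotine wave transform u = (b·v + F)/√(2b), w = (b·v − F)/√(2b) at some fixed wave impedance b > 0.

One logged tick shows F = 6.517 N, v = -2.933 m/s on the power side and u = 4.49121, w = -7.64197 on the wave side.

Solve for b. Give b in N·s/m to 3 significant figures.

b = 0.577 N·s/m

u + w = -3.15076;  u + w = √(2b)·v, so √(2b) = -3.15076/(-2.933) = 1.07424.
b = (√(2b))²/2 = 1.15400/2 = 0.57700.
(Check via u − w = 2F/√(2b): u − w = 12.13318, 2F/√(2b) = 12.13317.)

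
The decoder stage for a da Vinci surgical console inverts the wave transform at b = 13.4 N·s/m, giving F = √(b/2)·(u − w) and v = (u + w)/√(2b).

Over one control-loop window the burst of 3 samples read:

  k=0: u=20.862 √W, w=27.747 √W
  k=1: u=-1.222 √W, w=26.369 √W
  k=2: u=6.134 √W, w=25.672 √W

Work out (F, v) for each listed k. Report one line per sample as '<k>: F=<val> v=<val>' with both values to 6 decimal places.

0: F=-17.821381 v=9.389648
1: F=-71.417533 v=4.857567
2: F=-50.572859 v=6.143865

k=0: u−w=-6.885000, u+w=48.609000; √(b/2)=2.588436, √(2b)=5.176872; F=2.588436×(-6.885)=-17.821381, v=48.609000/5.176872=9.389648
k=1: u−w=-27.591000, u+w=25.147000; √(b/2)=2.588436, √(2b)=5.176872; F=2.588436×(-27.591)=-71.417533, v=25.147000/5.176872=4.857567
k=2: u−w=-19.538000, u+w=31.806000; √(b/2)=2.588436, √(2b)=5.176872; F=2.588436×(-19.538)=-50.572859, v=31.806000/5.176872=6.143865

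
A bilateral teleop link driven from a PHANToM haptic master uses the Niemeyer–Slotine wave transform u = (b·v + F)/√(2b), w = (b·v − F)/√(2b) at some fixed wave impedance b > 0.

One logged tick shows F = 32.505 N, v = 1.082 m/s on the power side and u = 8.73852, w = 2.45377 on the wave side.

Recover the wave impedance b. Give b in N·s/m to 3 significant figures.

u + w = 11.19229;  u + w = √(2b)·v, so √(2b) = 11.19229/1.082 = 10.34408.
b = (√(2b))²/2 = 106.99990/2 = 53.49995.
(Check via u − w = 2F/√(2b): u − w = 6.28475, 2F/√(2b) = 6.28476.)

b = 53.5 N·s/m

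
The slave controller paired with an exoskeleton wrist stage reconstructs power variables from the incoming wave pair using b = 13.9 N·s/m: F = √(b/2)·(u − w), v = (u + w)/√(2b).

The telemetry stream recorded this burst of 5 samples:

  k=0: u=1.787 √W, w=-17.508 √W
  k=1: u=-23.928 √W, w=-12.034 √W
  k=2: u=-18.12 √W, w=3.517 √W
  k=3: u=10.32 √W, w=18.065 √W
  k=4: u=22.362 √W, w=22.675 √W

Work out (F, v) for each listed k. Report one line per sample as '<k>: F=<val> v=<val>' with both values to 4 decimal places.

0: F=50.8671 v=-2.9817
1: F=-31.3560 v=-6.8206
2: F=-57.0413 v=-2.7696
3: F=-20.4180 v=5.3835
4: F=-0.8252 v=8.5418

k=0: u−w=19.2950, u+w=-15.7210; √(b/2)=2.6363, √(2b)=5.2726; F=2.6363×19.295=50.8671, v=-15.7210/5.2726=-2.9817
k=1: u−w=-11.8940, u+w=-35.9620; √(b/2)=2.6363, √(2b)=5.2726; F=2.6363×(-11.894)=-31.3560, v=-35.9620/5.2726=-6.8206
k=2: u−w=-21.6370, u+w=-14.6030; √(b/2)=2.6363, √(2b)=5.2726; F=2.6363×(-21.637)=-57.0413, v=-14.6030/5.2726=-2.7696
k=3: u−w=-7.7450, u+w=28.3850; √(b/2)=2.6363, √(2b)=5.2726; F=2.6363×(-7.745)=-20.4180, v=28.3850/5.2726=5.3835
k=4: u−w=-0.3130, u+w=45.0370; √(b/2)=2.6363, √(2b)=5.2726; F=2.6363×(-0.313)=-0.8252, v=45.0370/5.2726=8.5418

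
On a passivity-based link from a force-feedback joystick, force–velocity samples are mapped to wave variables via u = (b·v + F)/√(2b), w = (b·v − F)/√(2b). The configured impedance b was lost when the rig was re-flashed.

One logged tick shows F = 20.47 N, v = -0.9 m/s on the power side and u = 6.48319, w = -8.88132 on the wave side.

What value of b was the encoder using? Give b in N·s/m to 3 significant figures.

u + w = -2.39813;  u + w = √(2b)·v, so √(2b) = -2.39813/(-0.9) = 2.66459.
b = (√(2b))²/2 = 7.10003/2 = 3.55002.
(Check via u − w = 2F/√(2b): u − w = 15.36451, 2F/√(2b) = 15.36447.)

b = 3.55 N·s/m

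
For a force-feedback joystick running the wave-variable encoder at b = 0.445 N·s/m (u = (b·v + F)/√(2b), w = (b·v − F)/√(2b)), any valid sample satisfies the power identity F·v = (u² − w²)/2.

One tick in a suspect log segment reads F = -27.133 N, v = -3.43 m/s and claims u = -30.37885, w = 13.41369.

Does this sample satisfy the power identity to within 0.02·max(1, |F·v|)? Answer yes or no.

no

F·v = (-27.133)×(-3.43) = 93.066190 W.
(u² − w²)/2 = (922.874527 − 179.927079)/2 = 371.473724 W.
|Δ| = 278.407534;  2% of max(1, |F·v|) = 1.861324.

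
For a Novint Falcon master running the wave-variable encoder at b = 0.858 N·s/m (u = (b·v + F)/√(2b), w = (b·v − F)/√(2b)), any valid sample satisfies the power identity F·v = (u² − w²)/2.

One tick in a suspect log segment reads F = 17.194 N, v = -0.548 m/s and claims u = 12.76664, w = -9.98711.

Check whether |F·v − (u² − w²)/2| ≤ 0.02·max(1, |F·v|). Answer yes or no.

no

F·v = 17.194×(-0.548) = -9.4223 W.
(u² − w²)/2 = (162.9871 − 99.7424)/2 = 31.6224 W.
|Δ| = 41.0447;  2% of max(1, |F·v|) = 0.1884.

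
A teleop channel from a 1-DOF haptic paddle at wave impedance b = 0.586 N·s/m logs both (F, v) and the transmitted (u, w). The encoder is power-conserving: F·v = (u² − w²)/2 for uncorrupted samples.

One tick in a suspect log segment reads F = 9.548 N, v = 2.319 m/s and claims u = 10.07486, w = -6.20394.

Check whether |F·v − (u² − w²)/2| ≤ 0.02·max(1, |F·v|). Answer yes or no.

F·v = 9.548×2.319 = 22.1418 W.
(u² − w²)/2 = (101.5028 − 38.4889)/2 = 31.5070 W.
|Δ| = 9.3652;  2% of max(1, |F·v|) = 0.4428.

no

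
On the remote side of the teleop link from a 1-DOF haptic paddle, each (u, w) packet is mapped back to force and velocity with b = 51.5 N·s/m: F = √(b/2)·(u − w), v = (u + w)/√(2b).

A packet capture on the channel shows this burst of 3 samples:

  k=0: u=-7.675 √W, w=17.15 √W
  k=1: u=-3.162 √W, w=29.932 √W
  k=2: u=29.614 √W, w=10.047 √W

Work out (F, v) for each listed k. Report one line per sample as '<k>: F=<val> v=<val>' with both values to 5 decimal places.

0: F=-125.97312 v=0.93360
1: F=-167.93371 v=2.63773
2: F=99.29168 v=3.90791

k=0: u−w=-24.82500, u+w=9.47500; √(b/2)=5.07445, √(2b)=10.14889; F=5.07445×(-24.825)=-125.97312, v=9.47500/10.14889=0.93360
k=1: u−w=-33.09400, u+w=26.77000; √(b/2)=5.07445, √(2b)=10.14889; F=5.07445×(-33.094)=-167.93371, v=26.77000/10.14889=2.63773
k=2: u−w=19.56700, u+w=39.66100; √(b/2)=5.07445, √(2b)=10.14889; F=5.07445×19.567=99.29168, v=39.66100/10.14889=3.90791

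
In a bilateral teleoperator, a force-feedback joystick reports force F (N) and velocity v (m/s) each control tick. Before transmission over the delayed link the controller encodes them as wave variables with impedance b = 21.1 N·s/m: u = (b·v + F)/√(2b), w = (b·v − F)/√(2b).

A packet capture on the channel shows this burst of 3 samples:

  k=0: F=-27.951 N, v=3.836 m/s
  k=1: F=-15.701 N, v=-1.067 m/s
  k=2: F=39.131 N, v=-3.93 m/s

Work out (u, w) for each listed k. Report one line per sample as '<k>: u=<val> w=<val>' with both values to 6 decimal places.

0: u=8.156920 w=16.762321
1: u=-5.882667 w=-1.048728
2: u=-6.741221 w=-18.788659

k=0: b·v=21.1×3.836=80.939600; √(2b)=6.496153; u=(80.939600+(-27.951))/6.496153=8.156920, w=(80.939600−(-27.951))/6.496153=16.762321
k=1: b·v=21.1×(-1.067)=-22.513700; √(2b)=6.496153; u=(-22.513700+(-15.701))/6.496153=-5.882667, w=(-22.513700−(-15.701))/6.496153=-1.048728
k=2: b·v=21.1×(-3.93)=-82.923000; √(2b)=6.496153; u=(-82.923000+39.131)/6.496153=-6.741221, w=(-82.923000−39.131)/6.496153=-18.788659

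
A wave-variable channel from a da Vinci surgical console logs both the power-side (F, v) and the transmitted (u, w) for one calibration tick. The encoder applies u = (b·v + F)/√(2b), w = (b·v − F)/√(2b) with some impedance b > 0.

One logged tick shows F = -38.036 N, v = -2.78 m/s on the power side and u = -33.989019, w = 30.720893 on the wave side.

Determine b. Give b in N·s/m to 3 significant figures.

u + w = -3.268126;  u + w = √(2b)·v, so √(2b) = -3.268126/(-2.78) = 1.175585.
b = (√(2b))²/2 = 1.382000/2 = 0.691000.
(Check via u − w = 2F/√(2b): u − w = -64.709912, 2F/√(2b) = -64.709916.)

b = 0.691 N·s/m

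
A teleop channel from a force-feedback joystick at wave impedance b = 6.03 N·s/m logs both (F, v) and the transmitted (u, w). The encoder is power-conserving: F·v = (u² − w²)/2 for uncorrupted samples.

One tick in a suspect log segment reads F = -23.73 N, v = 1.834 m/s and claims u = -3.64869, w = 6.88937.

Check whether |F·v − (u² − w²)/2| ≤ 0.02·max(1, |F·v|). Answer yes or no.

F·v = (-23.73)×1.834 = -43.5208 W.
(u² − w²)/2 = (13.3129 − 47.4634)/2 = -17.0752 W.
|Δ| = 26.4456;  2% of max(1, |F·v|) = 0.8704.

no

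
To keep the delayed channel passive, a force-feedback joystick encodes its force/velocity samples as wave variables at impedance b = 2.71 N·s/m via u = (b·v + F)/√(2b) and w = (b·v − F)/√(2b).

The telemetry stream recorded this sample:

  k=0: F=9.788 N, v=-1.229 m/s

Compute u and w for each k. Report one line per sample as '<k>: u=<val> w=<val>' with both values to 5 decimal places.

0: u=2.77370 w=-5.63492

k=0: b·v=2.71×(-1.229)=-3.33059; √(2b)=2.32809; u=(-3.33059+9.788)/2.32809=2.77370, w=(-3.33059−9.788)/2.32809=-5.63492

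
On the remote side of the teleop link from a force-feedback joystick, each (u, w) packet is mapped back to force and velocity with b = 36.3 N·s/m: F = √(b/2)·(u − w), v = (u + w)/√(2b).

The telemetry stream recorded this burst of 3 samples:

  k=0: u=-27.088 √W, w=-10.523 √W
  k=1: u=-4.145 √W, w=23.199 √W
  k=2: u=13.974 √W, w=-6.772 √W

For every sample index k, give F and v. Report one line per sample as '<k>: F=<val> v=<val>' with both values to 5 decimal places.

0: F=-70.57157 v=-4.41414
1: F=-116.49314 v=2.23624
2: F=88.38380 v=0.84525

k=0: u−w=-16.56500, u+w=-37.61100; √(b/2)=4.26028, √(2b)=8.52056; F=4.26028×(-16.565)=-70.57157, v=-37.61100/8.52056=-4.41414
k=1: u−w=-27.34400, u+w=19.05400; √(b/2)=4.26028, √(2b)=8.52056; F=4.26028×(-27.344)=-116.49314, v=19.05400/8.52056=2.23624
k=2: u−w=20.74600, u+w=7.20200; √(b/2)=4.26028, √(2b)=8.52056; F=4.26028×20.746=88.38380, v=7.20200/8.52056=0.84525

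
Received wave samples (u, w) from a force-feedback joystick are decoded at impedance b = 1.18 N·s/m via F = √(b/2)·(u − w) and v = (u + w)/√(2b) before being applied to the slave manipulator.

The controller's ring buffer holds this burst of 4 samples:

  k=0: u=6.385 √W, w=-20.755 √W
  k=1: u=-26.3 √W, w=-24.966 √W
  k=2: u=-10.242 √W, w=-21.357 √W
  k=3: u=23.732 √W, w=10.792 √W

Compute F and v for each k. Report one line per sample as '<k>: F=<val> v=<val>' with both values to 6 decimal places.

k=0: u−w=27.140000, u+w=-14.370000; √(b/2)=0.768115, √(2b)=1.536229; F=0.768115×27.14=20.846630, v=-14.370000/1.536229=-9.354073
k=1: u−w=-1.334000, u+w=-51.266000; √(b/2)=0.768115, √(2b)=1.536229; F=0.768115×(-1.334)=-1.024665, v=-51.266000/1.536229=-33.371324
k=2: u−w=11.115000, u+w=-31.599000; √(b/2)=0.768115, √(2b)=1.536229; F=0.768115×11.115=8.537593, v=-31.599000/1.536229=-20.569197
k=3: u−w=12.940000, u+w=34.524000; √(b/2)=0.768115, √(2b)=1.536229; F=0.768115×12.94=9.939403, v=34.524000/1.536229=22.473210

0: F=20.846630 v=-9.354073
1: F=-1.024665 v=-33.371324
2: F=8.537593 v=-20.569197
3: F=9.939403 v=22.473210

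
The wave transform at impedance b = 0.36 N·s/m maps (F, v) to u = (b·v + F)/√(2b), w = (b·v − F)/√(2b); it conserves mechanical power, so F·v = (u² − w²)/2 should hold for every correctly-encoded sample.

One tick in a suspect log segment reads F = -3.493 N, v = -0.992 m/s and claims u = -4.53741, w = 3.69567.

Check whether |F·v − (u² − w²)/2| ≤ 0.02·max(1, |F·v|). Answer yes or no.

yes

F·v = (-3.493)×(-0.992) = 3.465056 W.
(u² − w²)/2 = (20.588090 − 13.657977)/2 = 3.465056 W.
|Δ| = 0.000000;  2% of max(1, |F·v|) = 0.069301.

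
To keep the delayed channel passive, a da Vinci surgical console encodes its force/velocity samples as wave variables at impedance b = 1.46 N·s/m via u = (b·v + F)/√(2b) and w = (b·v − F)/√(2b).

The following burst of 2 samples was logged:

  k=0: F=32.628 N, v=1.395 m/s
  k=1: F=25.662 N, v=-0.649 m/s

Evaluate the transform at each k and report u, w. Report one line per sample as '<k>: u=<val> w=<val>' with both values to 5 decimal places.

0: u=20.28598 w=-17.90220
1: u=14.46304 w=-15.57206

k=0: b·v=1.46×1.395=2.03670; √(2b)=1.70880; u=(2.03670+32.628)/1.70880=20.28598, w=(2.03670−32.628)/1.70880=-17.90220
k=1: b·v=1.46×(-0.649)=-0.94754; √(2b)=1.70880; u=(-0.94754+25.662)/1.70880=14.46304, w=(-0.94754−25.662)/1.70880=-15.57206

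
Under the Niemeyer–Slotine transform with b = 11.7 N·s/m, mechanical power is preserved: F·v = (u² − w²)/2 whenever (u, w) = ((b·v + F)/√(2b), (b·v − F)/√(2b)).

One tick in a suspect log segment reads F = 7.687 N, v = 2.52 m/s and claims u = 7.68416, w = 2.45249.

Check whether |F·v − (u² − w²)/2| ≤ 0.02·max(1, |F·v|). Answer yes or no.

no

F·v = 7.687×2.52 = 19.3712 W.
(u² − w²)/2 = (59.0463 − 6.0147)/2 = 26.5158 W.
|Δ| = 7.1446;  2% of max(1, |F·v|) = 0.3874.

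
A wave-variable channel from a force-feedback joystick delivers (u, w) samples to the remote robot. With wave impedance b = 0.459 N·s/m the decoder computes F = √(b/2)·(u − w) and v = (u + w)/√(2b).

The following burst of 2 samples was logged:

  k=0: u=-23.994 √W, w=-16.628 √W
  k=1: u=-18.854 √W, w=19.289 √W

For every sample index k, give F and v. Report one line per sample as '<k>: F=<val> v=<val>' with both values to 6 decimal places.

k=0: u−w=-7.366000, u+w=-40.622000; √(b/2)=0.479062, √(2b)=0.958123; F=0.479062×(-7.366)=-3.528768, v=-40.622000/0.958123=-42.397472
k=1: u−w=-38.143000, u+w=0.435000; √(b/2)=0.479062, √(2b)=0.958123; F=0.479062×(-38.143)=-18.272846, v=0.435000/0.958123=0.454013

0: F=-3.528768 v=-42.397472
1: F=-18.272846 v=0.454013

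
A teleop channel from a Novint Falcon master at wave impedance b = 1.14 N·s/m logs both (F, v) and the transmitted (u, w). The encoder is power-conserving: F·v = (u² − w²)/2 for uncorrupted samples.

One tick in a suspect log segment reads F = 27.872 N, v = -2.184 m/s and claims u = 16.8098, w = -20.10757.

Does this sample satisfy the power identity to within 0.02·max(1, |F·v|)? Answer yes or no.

F·v = 27.872×(-2.184) = -60.87245 W.
(u² − w²)/2 = (282.56938 − 404.31437)/2 = -60.87250 W.
|Δ| = 0.00005;  2% of max(1, |F·v|) = 1.21745.

yes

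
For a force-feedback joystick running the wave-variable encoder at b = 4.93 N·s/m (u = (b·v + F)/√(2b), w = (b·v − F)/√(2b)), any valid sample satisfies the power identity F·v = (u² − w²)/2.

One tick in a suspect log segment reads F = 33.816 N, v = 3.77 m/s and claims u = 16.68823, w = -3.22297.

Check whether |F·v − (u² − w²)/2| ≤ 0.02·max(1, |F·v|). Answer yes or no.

no

F·v = 33.816×3.77 = 127.48632 W.
(u² − w²)/2 = (278.49702 − 10.38754)/2 = 134.05474 W.
|Δ| = 6.56842;  2% of max(1, |F·v|) = 2.54973.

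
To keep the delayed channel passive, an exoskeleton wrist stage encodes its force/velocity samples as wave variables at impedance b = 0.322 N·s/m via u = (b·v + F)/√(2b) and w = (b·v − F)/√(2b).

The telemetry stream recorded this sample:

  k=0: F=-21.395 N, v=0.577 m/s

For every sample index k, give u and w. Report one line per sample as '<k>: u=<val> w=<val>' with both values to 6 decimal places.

0: u=-26.429045 w=26.892086

k=0: b·v=0.322×0.577=0.185794; √(2b)=0.802496; u=(0.185794+(-21.395))/0.802496=-26.429045, w=(0.185794−(-21.395))/0.802496=26.892086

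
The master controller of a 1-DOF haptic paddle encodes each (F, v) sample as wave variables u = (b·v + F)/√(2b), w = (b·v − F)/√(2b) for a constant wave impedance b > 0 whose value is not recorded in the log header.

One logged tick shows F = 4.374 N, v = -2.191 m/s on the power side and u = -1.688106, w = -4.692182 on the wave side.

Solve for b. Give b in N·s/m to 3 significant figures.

b = 4.24 N·s/m

u + w = -6.380288;  u + w = √(2b)·v, so √(2b) = -6.380288/(-2.191) = 2.912044.
b = (√(2b))²/2 = 8.479999/2 = 4.240000.
(Check via u − w = 2F/√(2b): u − w = 3.004076, 2F/√(2b) = 3.004076.)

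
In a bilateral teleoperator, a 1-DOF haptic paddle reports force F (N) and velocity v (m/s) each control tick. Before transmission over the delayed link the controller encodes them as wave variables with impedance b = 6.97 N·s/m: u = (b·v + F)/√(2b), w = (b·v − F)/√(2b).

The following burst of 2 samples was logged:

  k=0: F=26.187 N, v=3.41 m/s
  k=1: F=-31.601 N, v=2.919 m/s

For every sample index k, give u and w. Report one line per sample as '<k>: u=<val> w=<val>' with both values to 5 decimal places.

0: u=13.37966 w=-0.64798
1: u=-3.01464 w=13.91311

k=0: b·v=6.97×3.41=23.76770; √(2b)=3.73363; u=(23.76770+26.187)/3.73363=13.37966, w=(23.76770−26.187)/3.73363=-0.64798
k=1: b·v=6.97×2.919=20.34543; √(2b)=3.73363; u=(20.34543+(-31.601))/3.73363=-3.01464, w=(20.34543−(-31.601))/3.73363=13.91311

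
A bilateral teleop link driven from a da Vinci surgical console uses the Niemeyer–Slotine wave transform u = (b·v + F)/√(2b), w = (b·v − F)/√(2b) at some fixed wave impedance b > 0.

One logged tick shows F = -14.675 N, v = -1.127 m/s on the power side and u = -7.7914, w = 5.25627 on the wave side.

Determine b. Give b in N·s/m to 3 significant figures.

u + w = -2.53513;  u + w = √(2b)·v, so √(2b) = -2.53513/(-1.127) = 2.24945.
b = (√(2b))²/2 = 5.06002/2 = 2.53001.
(Check via u − w = 2F/√(2b): u − w = -13.04767, 2F/√(2b) = -13.04763.)

b = 2.53 N·s/m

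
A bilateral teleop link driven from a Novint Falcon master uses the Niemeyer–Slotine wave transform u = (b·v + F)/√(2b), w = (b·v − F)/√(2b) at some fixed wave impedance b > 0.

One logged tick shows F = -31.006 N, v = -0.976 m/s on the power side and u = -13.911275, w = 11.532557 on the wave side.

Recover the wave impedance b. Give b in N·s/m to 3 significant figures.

u + w = -2.378718;  u + w = √(2b)·v, so √(2b) = -2.378718/(-0.976) = 2.437211.
b = (√(2b))²/2 = 5.939998/2 = 2.969999.
(Check via u − w = 2F/√(2b): u − w = -25.443832, 2F/√(2b) = -25.443837.)

b = 2.97 N·s/m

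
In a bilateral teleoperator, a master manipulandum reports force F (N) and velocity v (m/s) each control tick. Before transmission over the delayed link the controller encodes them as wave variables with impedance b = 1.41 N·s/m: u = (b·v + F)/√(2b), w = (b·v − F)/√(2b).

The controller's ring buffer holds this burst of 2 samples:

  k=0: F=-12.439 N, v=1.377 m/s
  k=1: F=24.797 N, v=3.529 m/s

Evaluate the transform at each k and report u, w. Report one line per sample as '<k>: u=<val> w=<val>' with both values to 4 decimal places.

k=0: b·v=1.41×1.377=1.9416; √(2b)=1.6793; u=(1.9416+(-12.439))/1.6793=-6.2511, w=(1.9416−(-12.439))/1.6793=8.5635
k=1: b·v=1.41×3.529=4.9759; √(2b)=1.6793; u=(4.9759+24.797)/1.6793=17.7295, w=(4.9759−24.797)/1.6793=-11.8033

0: u=-6.2511 w=8.5635
1: u=17.7295 w=-11.8033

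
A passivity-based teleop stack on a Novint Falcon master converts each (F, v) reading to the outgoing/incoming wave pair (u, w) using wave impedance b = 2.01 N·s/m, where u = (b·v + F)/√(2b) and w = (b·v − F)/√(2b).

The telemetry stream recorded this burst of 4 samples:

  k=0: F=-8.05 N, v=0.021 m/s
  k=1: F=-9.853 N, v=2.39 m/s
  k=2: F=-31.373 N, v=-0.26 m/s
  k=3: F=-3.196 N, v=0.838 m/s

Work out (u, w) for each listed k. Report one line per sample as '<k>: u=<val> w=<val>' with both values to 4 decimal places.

k=0: b·v=2.01×0.021=0.0422; √(2b)=2.0050; u=(0.0422+(-8.05))/2.0050=-3.9939, w=(0.0422−(-8.05))/2.0050=4.0360
k=1: b·v=2.01×2.39=4.8039; √(2b)=2.0050; u=(4.8039+(-9.853))/2.0050=-2.5183, w=(4.8039−(-9.853))/2.0050=7.3102
k=2: b·v=2.01×(-0.26)=-0.5226; √(2b)=2.0050; u=(-0.5226+(-31.373))/2.0050=-15.9081, w=(-0.5226−(-31.373))/2.0050=15.3868
k=3: b·v=2.01×0.838=1.6844; √(2b)=2.0050; u=(1.6844+(-3.196))/2.0050=-0.7539, w=(1.6844−(-3.196))/2.0050=2.4341

0: u=-3.9939 w=4.0360
1: u=-2.5183 w=7.3102
2: u=-15.9081 w=15.3868
3: u=-0.7539 w=2.4341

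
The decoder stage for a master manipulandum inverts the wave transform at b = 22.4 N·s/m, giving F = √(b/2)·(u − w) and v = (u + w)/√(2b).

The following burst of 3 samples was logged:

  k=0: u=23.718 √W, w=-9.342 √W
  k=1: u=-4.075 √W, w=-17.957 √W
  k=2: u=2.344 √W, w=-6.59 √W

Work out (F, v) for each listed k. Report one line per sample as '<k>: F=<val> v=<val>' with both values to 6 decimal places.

0: F=110.639922 v=2.147826
1: F=46.458058 v=-3.291660
2: F=29.898883 v=-0.634368

k=0: u−w=33.060000, u+w=14.376000; √(b/2)=3.346640, √(2b)=6.693280; F=3.346640×33.06=110.639922, v=14.376000/6.693280=2.147826
k=1: u−w=13.882000, u+w=-22.032000; √(b/2)=3.346640, √(2b)=6.693280; F=3.346640×13.882=46.458058, v=-22.032000/6.693280=-3.291660
k=2: u−w=8.934000, u+w=-4.246000; √(b/2)=3.346640, √(2b)=6.693280; F=3.346640×8.934=29.898883, v=-4.246000/6.693280=-0.634368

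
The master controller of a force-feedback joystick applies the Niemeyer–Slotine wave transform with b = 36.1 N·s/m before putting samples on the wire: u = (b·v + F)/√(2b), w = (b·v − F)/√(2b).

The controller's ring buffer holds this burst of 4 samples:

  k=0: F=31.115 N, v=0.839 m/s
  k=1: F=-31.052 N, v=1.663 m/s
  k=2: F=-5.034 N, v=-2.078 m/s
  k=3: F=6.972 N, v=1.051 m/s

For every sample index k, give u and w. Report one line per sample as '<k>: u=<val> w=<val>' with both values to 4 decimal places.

0: u=7.2264 w=-0.0973
1: u=3.4109 w=10.7197
2: u=-9.4209 w=-8.2360
3: u=5.2857 w=3.6447

k=0: b·v=36.1×0.839=30.2879; √(2b)=8.4971; u=(30.2879+31.115)/8.4971=7.2264, w=(30.2879−31.115)/8.4971=-0.0973
k=1: b·v=36.1×1.663=60.0343; √(2b)=8.4971; u=(60.0343+(-31.052))/8.4971=3.4109, w=(60.0343−(-31.052))/8.4971=10.7197
k=2: b·v=36.1×(-2.078)=-75.0158; √(2b)=8.4971; u=(-75.0158+(-5.034))/8.4971=-9.4209, w=(-75.0158−(-5.034))/8.4971=-8.2360
k=3: b·v=36.1×1.051=37.9411; √(2b)=8.4971; u=(37.9411+6.972)/8.4971=5.2857, w=(37.9411−6.972)/8.4971=3.6447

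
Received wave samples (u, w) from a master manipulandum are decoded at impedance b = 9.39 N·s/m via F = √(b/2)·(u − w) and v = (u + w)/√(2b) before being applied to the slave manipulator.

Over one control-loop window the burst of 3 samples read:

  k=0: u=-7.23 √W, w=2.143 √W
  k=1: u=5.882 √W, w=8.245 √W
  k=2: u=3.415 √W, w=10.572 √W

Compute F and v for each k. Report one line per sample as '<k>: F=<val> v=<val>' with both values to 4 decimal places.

k=0: u−w=-9.3730, u+w=-5.0870; √(b/2)=2.1668, √(2b)=4.3336; F=2.1668×(-9.373)=-20.3094, v=-5.0870/4.3336=-1.1739
k=1: u−w=-2.3630, u+w=14.1270; √(b/2)=2.1668, √(2b)=4.3336; F=2.1668×(-2.363)=-5.1201, v=14.1270/4.3336=3.2599
k=2: u−w=-7.1570, u+w=13.9870; √(b/2)=2.1668, √(2b)=4.3336; F=2.1668×(-7.157)=-15.5078, v=13.9870/4.3336=3.2276

0: F=-20.3094 v=-1.1739
1: F=-5.1201 v=3.2599
2: F=-15.5078 v=3.2276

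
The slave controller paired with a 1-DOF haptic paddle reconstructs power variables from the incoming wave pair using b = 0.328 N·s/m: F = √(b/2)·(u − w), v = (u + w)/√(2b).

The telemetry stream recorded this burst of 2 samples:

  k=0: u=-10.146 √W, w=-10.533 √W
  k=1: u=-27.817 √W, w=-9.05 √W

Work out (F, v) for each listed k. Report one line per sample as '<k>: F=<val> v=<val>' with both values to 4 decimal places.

0: F=0.1567 v=-25.5316
1: F=-7.6001 v=-45.5183

k=0: u−w=0.3870, u+w=-20.6790; √(b/2)=0.4050, √(2b)=0.8099; F=0.4050×0.387=0.1567, v=-20.6790/0.8099=-25.5316
k=1: u−w=-18.7670, u+w=-36.8670; √(b/2)=0.4050, √(2b)=0.8099; F=0.4050×(-18.767)=-7.6001, v=-36.8670/0.8099=-45.5183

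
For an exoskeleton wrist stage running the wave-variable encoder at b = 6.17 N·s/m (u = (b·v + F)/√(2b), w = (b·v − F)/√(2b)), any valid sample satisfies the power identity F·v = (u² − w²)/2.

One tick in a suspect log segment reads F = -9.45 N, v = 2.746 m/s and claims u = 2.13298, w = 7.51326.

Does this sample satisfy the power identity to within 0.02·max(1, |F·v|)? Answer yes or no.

F·v = (-9.45)×2.746 = -25.9497 W.
(u² − w²)/2 = (4.5496 − 56.4491)/2 = -25.9497 W.
|Δ| = 0.0000;  2% of max(1, |F·v|) = 0.5190.

yes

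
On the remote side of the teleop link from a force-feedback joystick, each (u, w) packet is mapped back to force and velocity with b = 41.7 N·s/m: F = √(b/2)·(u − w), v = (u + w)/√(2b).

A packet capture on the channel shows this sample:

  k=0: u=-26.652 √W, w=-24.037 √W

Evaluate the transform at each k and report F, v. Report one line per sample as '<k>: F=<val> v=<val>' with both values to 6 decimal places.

k=0: u−w=-2.615000, u+w=-50.689000; √(b/2)=4.566180, √(2b)=9.132360; F=4.566180×(-2.615)=-11.940561, v=-50.689000/9.132360=-5.550482

0: F=-11.940561 v=-5.550482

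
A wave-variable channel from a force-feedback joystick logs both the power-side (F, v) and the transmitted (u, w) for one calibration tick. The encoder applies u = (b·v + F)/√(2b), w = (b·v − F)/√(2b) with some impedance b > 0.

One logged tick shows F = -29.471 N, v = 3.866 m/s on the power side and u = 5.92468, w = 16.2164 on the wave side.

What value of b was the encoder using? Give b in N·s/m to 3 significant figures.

u + w = 22.14108;  u + w = √(2b)·v, so √(2b) = 22.14108/3.866 = 5.72713.
b = (√(2b))²/2 = 32.80000/2 = 16.40000.
(Check via u − w = 2F/√(2b): u − w = -10.29172, 2F/√(2b) = -10.29172.)

b = 16.4 N·s/m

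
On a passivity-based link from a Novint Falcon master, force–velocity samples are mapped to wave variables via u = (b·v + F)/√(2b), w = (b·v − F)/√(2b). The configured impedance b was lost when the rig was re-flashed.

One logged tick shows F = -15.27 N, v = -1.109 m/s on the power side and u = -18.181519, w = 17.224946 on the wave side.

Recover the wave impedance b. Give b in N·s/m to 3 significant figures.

b = 0.372 N·s/m

u + w = -0.956573;  u + w = √(2b)·v, so √(2b) = -0.956573/(-1.109) = 0.862555.
b = (√(2b))²/2 = 0.744000/2 = 0.372000.
(Check via u − w = 2F/√(2b): u − w = -35.406465, 2F/√(2b) = -35.406456.)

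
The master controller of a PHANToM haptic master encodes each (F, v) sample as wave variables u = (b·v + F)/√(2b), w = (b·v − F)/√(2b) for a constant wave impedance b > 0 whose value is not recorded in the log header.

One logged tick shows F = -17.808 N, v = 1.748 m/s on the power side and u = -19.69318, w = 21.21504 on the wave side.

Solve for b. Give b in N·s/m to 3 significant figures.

b = 0.379 N·s/m

u + w = 1.52186;  u + w = √(2b)·v, so √(2b) = 1.52186/1.748 = 0.87063.
b = (√(2b))²/2 = 0.75800/2 = 0.37900.
(Check via u − w = 2F/√(2b): u − w = -40.90822, 2F/√(2b) = -40.90834.)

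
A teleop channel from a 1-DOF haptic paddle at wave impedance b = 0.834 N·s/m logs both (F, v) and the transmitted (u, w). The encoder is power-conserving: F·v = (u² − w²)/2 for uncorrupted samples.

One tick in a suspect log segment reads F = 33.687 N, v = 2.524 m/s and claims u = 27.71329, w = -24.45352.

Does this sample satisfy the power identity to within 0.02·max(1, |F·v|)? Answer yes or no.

yes

F·v = 33.687×2.524 = 85.0260 W.
(u² − w²)/2 = (768.0264 − 597.9746)/2 = 85.0259 W.
|Δ| = 0.0001;  2% of max(1, |F·v|) = 1.7005.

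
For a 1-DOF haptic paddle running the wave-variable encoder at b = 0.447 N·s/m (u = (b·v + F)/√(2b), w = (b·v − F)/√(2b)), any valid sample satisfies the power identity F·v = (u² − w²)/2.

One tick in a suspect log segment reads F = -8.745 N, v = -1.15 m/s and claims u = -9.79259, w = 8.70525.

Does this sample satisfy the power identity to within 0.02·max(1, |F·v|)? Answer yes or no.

yes

F·v = (-8.745)×(-1.15) = 10.0567 W.
(u² − w²)/2 = (95.8948 − 75.7814)/2 = 10.0567 W.
|Δ| = 0.0000;  2% of max(1, |F·v|) = 0.2011.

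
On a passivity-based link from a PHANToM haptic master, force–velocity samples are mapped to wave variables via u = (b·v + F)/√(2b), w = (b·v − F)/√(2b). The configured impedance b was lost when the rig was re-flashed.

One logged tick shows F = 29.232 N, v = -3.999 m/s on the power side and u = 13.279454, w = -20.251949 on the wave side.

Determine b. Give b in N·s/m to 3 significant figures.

b = 1.52 N·s/m

u + w = -6.972495;  u + w = √(2b)·v, so √(2b) = -6.972495/(-3.999) = 1.743560.
b = (√(2b))²/2 = 3.040000/2 = 1.520000.
(Check via u − w = 2F/√(2b): u − w = 33.531403, 2F/√(2b) = 33.531402.)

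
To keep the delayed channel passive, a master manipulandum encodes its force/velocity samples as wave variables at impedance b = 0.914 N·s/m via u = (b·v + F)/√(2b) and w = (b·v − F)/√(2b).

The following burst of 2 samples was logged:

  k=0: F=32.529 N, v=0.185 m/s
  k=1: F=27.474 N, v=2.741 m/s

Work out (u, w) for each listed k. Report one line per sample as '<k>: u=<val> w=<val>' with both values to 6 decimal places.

0: u=24.184343 w=-23.934216
1: u=22.173437 w=-18.467508

k=0: b·v=0.914×0.185=0.169090; √(2b)=1.352036; u=(0.169090+32.529)/1.352036=24.184343, w=(0.169090−32.529)/1.352036=-23.934216
k=1: b·v=0.914×2.741=2.505274; √(2b)=1.352036; u=(2.505274+27.474)/1.352036=22.173437, w=(2.505274−27.474)/1.352036=-18.467508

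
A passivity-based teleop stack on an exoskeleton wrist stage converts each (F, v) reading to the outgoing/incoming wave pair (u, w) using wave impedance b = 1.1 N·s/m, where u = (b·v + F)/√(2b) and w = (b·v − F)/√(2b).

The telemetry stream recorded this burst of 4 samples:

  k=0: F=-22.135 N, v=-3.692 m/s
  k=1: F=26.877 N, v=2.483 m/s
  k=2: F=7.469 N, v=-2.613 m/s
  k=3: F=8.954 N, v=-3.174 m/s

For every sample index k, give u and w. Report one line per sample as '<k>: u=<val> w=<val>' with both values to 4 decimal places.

k=0: b·v=1.1×(-3.692)=-4.0612; √(2b)=1.4832; u=(-4.0612+(-22.135))/1.4832=-17.6615, w=(-4.0612−(-22.135))/1.4832=12.1854
k=1: b·v=1.1×2.483=2.7313; √(2b)=1.4832; u=(2.7313+26.877)/1.4832=19.9619, w=(2.7313−26.877)/1.4832=-16.2790
k=2: b·v=1.1×(-2.613)=-2.8743; √(2b)=1.4832; u=(-2.8743+7.469)/1.4832=3.0977, w=(-2.8743−7.469)/1.4832=-6.9735
k=3: b·v=1.1×(-3.174)=-3.4914; √(2b)=1.4832; u=(-3.4914+8.954)/1.4832=3.6829, w=(-3.4914−8.954)/1.4832=-8.3907

0: u=-17.6615 w=12.1854
1: u=19.9619 w=-16.2790
2: u=3.0977 w=-6.9735
3: u=3.6829 w=-8.3907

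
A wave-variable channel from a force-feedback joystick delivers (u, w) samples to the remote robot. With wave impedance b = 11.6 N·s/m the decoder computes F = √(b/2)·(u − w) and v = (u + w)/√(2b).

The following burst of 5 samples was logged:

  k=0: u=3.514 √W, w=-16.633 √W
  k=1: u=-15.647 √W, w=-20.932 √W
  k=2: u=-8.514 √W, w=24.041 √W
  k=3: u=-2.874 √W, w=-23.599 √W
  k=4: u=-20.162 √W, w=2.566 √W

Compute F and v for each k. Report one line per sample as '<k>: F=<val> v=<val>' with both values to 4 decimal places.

k=0: u−w=20.1470, u+w=-13.1190; √(b/2)=2.4083, √(2b)=4.8166; F=2.4083×20.147=48.5204, v=-13.1190/4.8166=-2.7237
k=1: u−w=5.2850, u+w=-36.5790; √(b/2)=2.4083, √(2b)=4.8166; F=2.4083×5.285=12.7280, v=-36.5790/4.8166=-7.5943
k=2: u−w=-32.5550, u+w=15.5270; √(b/2)=2.4083, √(2b)=4.8166; F=2.4083×(-32.555)=-78.4028, v=15.5270/4.8166=3.2236
k=3: u−w=20.7250, u+w=-26.4730; √(b/2)=2.4083, √(2b)=4.8166; F=2.4083×20.725=49.9124, v=-26.4730/4.8166=-5.4962
k=4: u−w=-22.7280, u+w=-17.5960; √(b/2)=2.4083, √(2b)=4.8166; F=2.4083×(-22.728)=-54.7363, v=-17.5960/4.8166=-3.6532

0: F=48.5204 v=-2.7237
1: F=12.7280 v=-7.5943
2: F=-78.4028 v=3.2236
3: F=49.9124 v=-5.4962
4: F=-54.7363 v=-3.6532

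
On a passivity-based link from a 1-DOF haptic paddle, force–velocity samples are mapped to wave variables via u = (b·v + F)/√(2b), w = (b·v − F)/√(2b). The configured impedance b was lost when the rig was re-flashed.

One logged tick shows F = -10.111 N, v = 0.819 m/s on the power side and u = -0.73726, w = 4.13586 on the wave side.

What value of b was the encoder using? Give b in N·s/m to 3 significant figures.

b = 8.61 N·s/m

u + w = 3.3986;  u + w = √(2b)·v, so √(2b) = 3.3986/0.819 = 4.1497.
b = (√(2b))²/2 = 17.2200/2 = 8.6100.
(Check via u − w = 2F/√(2b): u − w = -4.8731, 2F/√(2b) = -4.8731.)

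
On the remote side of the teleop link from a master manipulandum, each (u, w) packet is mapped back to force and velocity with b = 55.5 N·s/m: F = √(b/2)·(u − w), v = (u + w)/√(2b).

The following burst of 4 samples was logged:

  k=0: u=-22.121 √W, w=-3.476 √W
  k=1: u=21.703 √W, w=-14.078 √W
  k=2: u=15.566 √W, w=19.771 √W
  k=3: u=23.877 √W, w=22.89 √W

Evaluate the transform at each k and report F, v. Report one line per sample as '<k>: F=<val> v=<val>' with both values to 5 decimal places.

k=0: u−w=-18.64500, u+w=-25.59700; √(b/2)=5.26783, √(2b)=10.53565; F=5.26783×(-18.645)=-98.21863, v=-25.59700/10.53565=-2.42956
k=1: u−w=35.78100, u+w=7.62500; √(b/2)=5.26783, √(2b)=10.53565; F=5.26783×35.781=188.48811, v=7.62500/10.53565=0.72373
k=2: u−w=-4.20500, u+w=35.33700; √(b/2)=5.26783, √(2b)=10.53565; F=5.26783×(-4.205)=-22.15121, v=35.33700/10.53565=3.35404
k=3: u−w=0.98700, u+w=46.76700; √(b/2)=5.26783, √(2b)=10.53565; F=5.26783×0.987=5.19935, v=46.76700/10.53565=4.43893

0: F=-98.21863 v=-2.42956
1: F=188.48811 v=0.72373
2: F=-22.15121 v=3.35404
3: F=5.19935 v=4.43893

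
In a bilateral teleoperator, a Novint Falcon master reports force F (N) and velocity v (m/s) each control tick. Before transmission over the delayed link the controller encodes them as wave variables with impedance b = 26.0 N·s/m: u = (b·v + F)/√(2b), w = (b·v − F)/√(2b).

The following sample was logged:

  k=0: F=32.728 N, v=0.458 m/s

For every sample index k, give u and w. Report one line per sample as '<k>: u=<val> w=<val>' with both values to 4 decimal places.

k=0: b·v=26.0×0.458=11.9080; √(2b)=7.2111; u=(11.9080+32.728)/7.2111=6.1899, w=(11.9080−32.728)/7.2111=-2.8872

0: u=6.1899 w=-2.8872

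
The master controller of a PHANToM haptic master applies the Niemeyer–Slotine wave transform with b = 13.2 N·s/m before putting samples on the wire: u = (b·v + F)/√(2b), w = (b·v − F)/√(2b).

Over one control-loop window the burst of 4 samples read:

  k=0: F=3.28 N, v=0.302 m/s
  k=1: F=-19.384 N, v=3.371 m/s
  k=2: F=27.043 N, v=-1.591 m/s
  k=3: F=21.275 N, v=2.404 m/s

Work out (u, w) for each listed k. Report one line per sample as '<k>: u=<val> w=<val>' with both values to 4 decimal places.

k=0: b·v=13.2×0.302=3.9864; √(2b)=5.1381; u=(3.9864+3.28)/5.1381=1.4142, w=(3.9864−3.28)/5.1381=0.1375
k=1: b·v=13.2×3.371=44.4972; √(2b)=5.1381; u=(44.4972+(-19.384))/5.1381=4.8876, w=(44.4972−(-19.384))/5.1381=12.4329
k=2: b·v=13.2×(-1.591)=-21.0012; √(2b)=5.1381; u=(-21.0012+27.043)/5.1381=1.1759, w=(-21.0012−27.043)/5.1381=-9.3506
k=3: b·v=13.2×2.404=31.7328; √(2b)=5.1381; u=(31.7328+21.275)/5.1381=10.3166, w=(31.7328−21.275)/5.1381=2.0353

0: u=1.4142 w=0.1375
1: u=4.8876 w=12.4329
2: u=1.1759 w=-9.3506
3: u=10.3166 w=2.0353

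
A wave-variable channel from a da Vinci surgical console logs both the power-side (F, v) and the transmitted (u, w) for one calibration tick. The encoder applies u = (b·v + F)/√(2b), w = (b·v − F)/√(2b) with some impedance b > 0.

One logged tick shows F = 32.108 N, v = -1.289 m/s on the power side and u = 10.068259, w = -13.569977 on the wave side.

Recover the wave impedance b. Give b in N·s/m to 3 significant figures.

b = 3.69 N·s/m

u + w = -3.501718;  u + w = √(2b)·v, so √(2b) = -3.501718/(-1.289) = 2.716616.
b = (√(2b))²/2 = 7.380002/2 = 3.690001.
(Check via u − w = 2F/√(2b): u − w = 23.638236, 2F/√(2b) = 23.638232.)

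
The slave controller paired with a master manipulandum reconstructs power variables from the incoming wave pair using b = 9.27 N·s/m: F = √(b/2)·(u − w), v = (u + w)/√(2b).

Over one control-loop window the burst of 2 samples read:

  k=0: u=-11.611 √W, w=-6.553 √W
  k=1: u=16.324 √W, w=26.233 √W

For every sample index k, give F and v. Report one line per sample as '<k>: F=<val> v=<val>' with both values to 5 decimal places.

0: F=-10.88939 v=-4.21849
1: F=-21.33314 v=9.88362

k=0: u−w=-5.05800, u+w=-18.16400; √(b/2)=2.15291, √(2b)=4.30581; F=2.15291×(-5.058)=-10.88939, v=-18.16400/4.30581=-4.21849
k=1: u−w=-9.90900, u+w=42.55700; √(b/2)=2.15291, √(2b)=4.30581; F=2.15291×(-9.909)=-21.33314, v=42.55700/4.30581=9.88362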